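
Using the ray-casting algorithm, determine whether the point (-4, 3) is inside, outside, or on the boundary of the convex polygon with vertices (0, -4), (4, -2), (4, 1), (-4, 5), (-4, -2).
The point (-4, 3) lies on the polygon boundary

Boundary check: the query satisfies the collinearity and bounding-box conditions for some polygon edge, so it lies exactly on the boundary.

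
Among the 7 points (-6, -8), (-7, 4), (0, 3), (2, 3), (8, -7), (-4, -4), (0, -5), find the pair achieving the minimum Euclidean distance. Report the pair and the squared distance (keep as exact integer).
Pair = ((0, 3), (2, 3)); squared distance = 4

Compute all C(7, 2) = 21 pairwise squared distances (x_i − x_j)² + (y_i − y_j)². The minimum is 4, attained by the pair ((0, 3), (2, 3)).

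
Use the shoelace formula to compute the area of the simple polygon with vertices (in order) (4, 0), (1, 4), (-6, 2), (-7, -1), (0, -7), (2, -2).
Area = 133/2

Shoelace formula: Area = (1/2) |Σ_i (x_i · y_{i+1} − x_{i+1} · y_i)| (indices mod n). Compute each cross term:
  (4)(4) − (1)(0) = 16
  (1)(2) − (-6)(4) = 26
  (-6)(-1) − (-7)(2) = 20
  (-7)(-7) − (0)(-1) = 49
  (0)(-2) − (2)(-7) = 14
  (2)(0) − (4)(-2) = 8
Sum = 133, so (signed) Area = 133/2 = 133/2, |Area| = 133/2.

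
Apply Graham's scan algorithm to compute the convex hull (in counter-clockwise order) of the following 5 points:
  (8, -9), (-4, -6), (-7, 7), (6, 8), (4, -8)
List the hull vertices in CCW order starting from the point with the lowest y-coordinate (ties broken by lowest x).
Hull (CCW) = [(8, -9), (6, 8), (-7, 7), (-4, -6)]

Graham scan procedure:
  1. Find the pivot p₀ = point with lowest y (tie → lowest x): (8, -9).
  2. Sort the remaining points by polar angle around p₀.
  3. Walk through sorted points, maintaining a stack; pop the top while the last three entries make a non-left turn (cross product ≤ 0).
  4. Final stack is the convex hull in CCW order: (8, -9), (6, 8), (-7, 7), (-4, -6).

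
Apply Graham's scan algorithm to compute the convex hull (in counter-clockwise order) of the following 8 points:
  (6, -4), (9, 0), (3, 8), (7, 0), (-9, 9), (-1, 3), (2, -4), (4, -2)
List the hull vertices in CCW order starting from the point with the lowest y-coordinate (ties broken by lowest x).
Hull (CCW) = [(2, -4), (6, -4), (9, 0), (3, 8), (-9, 9)]

Graham scan procedure:
  1. Find the pivot p₀ = point with lowest y (tie → lowest x): (2, -4).
  2. Sort the remaining points by polar angle around p₀.
  3. Walk through sorted points, maintaining a stack; pop the top while the last three entries make a non-left turn (cross product ≤ 0).
  4. Final stack is the convex hull in CCW order: (2, -4), (6, -4), (9, 0), (3, 8), (-9, 9).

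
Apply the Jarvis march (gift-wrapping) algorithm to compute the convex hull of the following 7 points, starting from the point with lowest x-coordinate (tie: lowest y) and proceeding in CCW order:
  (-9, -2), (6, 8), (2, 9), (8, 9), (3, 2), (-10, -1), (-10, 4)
Hull (CCW) = [(-10, -1), (-9, -2), (3, 2), (8, 9), (2, 9), (-10, 4)]

Jarvis march: at each step, from the current hull vertex p, select the next vertex q as the point such that every other point lies strictly to the left of (or on) the directed line p → q. (Equivalently: for every other point r, the cross product (q − p) × (r − p) ≥ 0.)
Starting point (lowest x, tie lowest y): (-10, -1). Wrap until returning to start. Resulting hull: (-10, -1), (-9, -2), (3, 2), (8, 9), (2, 9), (-10, 4).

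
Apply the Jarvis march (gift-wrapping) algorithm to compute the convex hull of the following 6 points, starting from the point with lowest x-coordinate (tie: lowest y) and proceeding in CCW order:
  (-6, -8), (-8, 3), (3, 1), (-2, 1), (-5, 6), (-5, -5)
Hull (CCW) = [(-8, 3), (-6, -8), (3, 1), (-5, 6)]

Jarvis march: at each step, from the current hull vertex p, select the next vertex q as the point such that every other point lies strictly to the left of (or on) the directed line p → q. (Equivalently: for every other point r, the cross product (q − p) × (r − p) ≥ 0.)
Starting point (lowest x, tie lowest y): (-8, 3). Wrap until returning to start. Resulting hull: (-8, 3), (-6, -8), (3, 1), (-5, 6).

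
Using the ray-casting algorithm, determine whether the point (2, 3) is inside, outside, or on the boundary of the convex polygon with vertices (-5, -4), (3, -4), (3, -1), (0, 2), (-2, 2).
The point (2, 3) lies strictly outside the polygon

Cast a horizontal ray to the right from the query point and count how many polygon edges it crosses (each edge strictly once or zero times, handled with the usual half-open convention). 
Parity of crossings → even ⇒ outside.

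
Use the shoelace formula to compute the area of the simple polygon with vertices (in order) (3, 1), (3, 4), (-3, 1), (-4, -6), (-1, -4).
Area = 67/2

Shoelace formula: Area = (1/2) |Σ_i (x_i · y_{i+1} − x_{i+1} · y_i)| (indices mod n). Compute each cross term:
  (3)(4) − (3)(1) = 9
  (3)(1) − (-3)(4) = 15
  (-3)(-6) − (-4)(1) = 22
  (-4)(-4) − (-1)(-6) = 10
  (-1)(1) − (3)(-4) = 11
Sum = 67, so (signed) Area = 67/2 = 67/2, |Area| = 67/2.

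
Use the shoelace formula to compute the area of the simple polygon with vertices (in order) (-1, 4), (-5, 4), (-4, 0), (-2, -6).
Area = 21

Shoelace formula: Area = (1/2) |Σ_i (x_i · y_{i+1} − x_{i+1} · y_i)| (indices mod n). Compute each cross term:
  (-1)(4) − (-5)(4) = 16
  (-5)(0) − (-4)(4) = 16
  (-4)(-6) − (-2)(0) = 24
  (-2)(4) − (-1)(-6) = -14
Sum = 42, so (signed) Area = 42/2 = 21, |Area| = 21.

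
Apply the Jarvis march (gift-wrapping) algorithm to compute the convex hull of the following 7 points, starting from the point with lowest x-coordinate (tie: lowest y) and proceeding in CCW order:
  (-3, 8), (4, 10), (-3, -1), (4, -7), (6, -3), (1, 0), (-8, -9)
Hull (CCW) = [(-8, -9), (4, -7), (6, -3), (4, 10), (-3, 8)]

Jarvis march: at each step, from the current hull vertex p, select the next vertex q as the point such that every other point lies strictly to the left of (or on) the directed line p → q. (Equivalently: for every other point r, the cross product (q − p) × (r − p) ≥ 0.)
Starting point (lowest x, tie lowest y): (-8, -9). Wrap until returning to start. Resulting hull: (-8, -9), (4, -7), (6, -3), (4, 10), (-3, 8).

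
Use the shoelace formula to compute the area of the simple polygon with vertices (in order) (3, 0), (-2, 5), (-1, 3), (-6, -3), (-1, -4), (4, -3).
Area = 42

Shoelace formula: Area = (1/2) |Σ_i (x_i · y_{i+1} − x_{i+1} · y_i)| (indices mod n). Compute each cross term:
  (3)(5) − (-2)(0) = 15
  (-2)(3) − (-1)(5) = -1
  (-1)(-3) − (-6)(3) = 21
  (-6)(-4) − (-1)(-3) = 21
  (-1)(-3) − (4)(-4) = 19
  (4)(0) − (3)(-3) = 9
Sum = 84, so (signed) Area = 84/2 = 42, |Area| = 42.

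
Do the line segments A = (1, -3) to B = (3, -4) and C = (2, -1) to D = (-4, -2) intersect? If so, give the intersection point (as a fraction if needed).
No (intersection of containing lines falls outside at least one segment)

Parametrize and solve: t = -11/8, s = 5/8. At least one of these is outside [0, 1], so the segments do not intersect.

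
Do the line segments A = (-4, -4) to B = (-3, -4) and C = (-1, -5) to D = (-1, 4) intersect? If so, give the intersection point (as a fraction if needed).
No (intersection of containing lines falls outside at least one segment)

Parametrize and solve: t = 3, s = 1/9. At least one of these is outside [0, 1], so the segments do not intersect.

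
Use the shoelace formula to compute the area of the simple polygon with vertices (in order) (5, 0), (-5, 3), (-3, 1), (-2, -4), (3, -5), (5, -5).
Area = 45

Shoelace formula: Area = (1/2) |Σ_i (x_i · y_{i+1} − x_{i+1} · y_i)| (indices mod n). Compute each cross term:
  (5)(3) − (-5)(0) = 15
  (-5)(1) − (-3)(3) = 4
  (-3)(-4) − (-2)(1) = 14
  (-2)(-5) − (3)(-4) = 22
  (3)(-5) − (5)(-5) = 10
  (5)(0) − (5)(-5) = 25
Sum = 90, so (signed) Area = 90/2 = 45, |Area| = 45.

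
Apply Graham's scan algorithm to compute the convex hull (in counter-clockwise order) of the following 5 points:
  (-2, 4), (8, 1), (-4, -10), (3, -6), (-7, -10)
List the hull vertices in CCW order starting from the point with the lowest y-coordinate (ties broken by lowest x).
Hull (CCW) = [(-7, -10), (-4, -10), (3, -6), (8, 1), (-2, 4)]

Graham scan procedure:
  1. Find the pivot p₀ = point with lowest y (tie → lowest x): (-7, -10).
  2. Sort the remaining points by polar angle around p₀.
  3. Walk through sorted points, maintaining a stack; pop the top while the last three entries make a non-left turn (cross product ≤ 0).
  4. Final stack is the convex hull in CCW order: (-7, -10), (-4, -10), (3, -6), (8, 1), (-2, 4).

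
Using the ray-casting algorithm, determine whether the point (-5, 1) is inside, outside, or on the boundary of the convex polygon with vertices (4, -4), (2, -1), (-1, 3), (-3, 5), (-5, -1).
The point (-5, 1) lies strictly outside the polygon

Cast a horizontal ray to the right from the query point and count how many polygon edges it crosses (each edge strictly once or zero times, handled with the usual half-open convention). 
Parity of crossings → even ⇒ outside.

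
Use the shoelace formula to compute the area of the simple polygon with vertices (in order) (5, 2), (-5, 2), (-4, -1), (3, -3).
Area = 69/2

Shoelace formula: Area = (1/2) |Σ_i (x_i · y_{i+1} − x_{i+1} · y_i)| (indices mod n). Compute each cross term:
  (5)(2) − (-5)(2) = 20
  (-5)(-1) − (-4)(2) = 13
  (-4)(-3) − (3)(-1) = 15
  (3)(2) − (5)(-3) = 21
Sum = 69, so (signed) Area = 69/2 = 69/2, |Area| = 69/2.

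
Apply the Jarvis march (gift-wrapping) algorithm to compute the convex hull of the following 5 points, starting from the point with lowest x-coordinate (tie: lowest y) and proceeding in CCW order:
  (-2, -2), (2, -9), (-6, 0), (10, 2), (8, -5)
Hull (CCW) = [(-6, 0), (2, -9), (8, -5), (10, 2)]

Jarvis march: at each step, from the current hull vertex p, select the next vertex q as the point such that every other point lies strictly to the left of (or on) the directed line p → q. (Equivalently: for every other point r, the cross product (q − p) × (r − p) ≥ 0.)
Starting point (lowest x, tie lowest y): (-6, 0). Wrap until returning to start. Resulting hull: (-6, 0), (2, -9), (8, -5), (10, 2).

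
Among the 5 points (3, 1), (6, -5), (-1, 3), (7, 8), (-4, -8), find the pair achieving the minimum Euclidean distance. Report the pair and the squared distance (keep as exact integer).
Pair = ((3, 1), (-1, 3)); squared distance = 20

Compute all C(5, 2) = 10 pairwise squared distances (x_i − x_j)² + (y_i − y_j)². The minimum is 20, attained by the pair ((3, 1), (-1, 3)).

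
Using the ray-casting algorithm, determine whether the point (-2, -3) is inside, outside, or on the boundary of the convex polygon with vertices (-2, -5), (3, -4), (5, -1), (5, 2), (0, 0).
The point (-2, -3) lies strictly outside the polygon

Cast a horizontal ray to the right from the query point and count how many polygon edges it crosses (each edge strictly once or zero times, handled with the usual half-open convention). 
Parity of crossings → even ⇒ outside.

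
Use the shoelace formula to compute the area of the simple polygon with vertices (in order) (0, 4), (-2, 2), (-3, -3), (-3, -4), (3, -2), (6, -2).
Area = 71/2

Shoelace formula: Area = (1/2) |Σ_i (x_i · y_{i+1} − x_{i+1} · y_i)| (indices mod n). Compute each cross term:
  (0)(2) − (-2)(4) = 8
  (-2)(-3) − (-3)(2) = 12
  (-3)(-4) − (-3)(-3) = 3
  (-3)(-2) − (3)(-4) = 18
  (3)(-2) − (6)(-2) = 6
  (6)(4) − (0)(-2) = 24
Sum = 71, so (signed) Area = 71/2 = 71/2, |Area| = 71/2.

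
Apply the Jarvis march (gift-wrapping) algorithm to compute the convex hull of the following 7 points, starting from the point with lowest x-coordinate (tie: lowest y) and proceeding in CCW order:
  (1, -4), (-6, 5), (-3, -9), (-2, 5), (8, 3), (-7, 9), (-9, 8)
Hull (CCW) = [(-9, 8), (-3, -9), (8, 3), (-7, 9)]

Jarvis march: at each step, from the current hull vertex p, select the next vertex q as the point such that every other point lies strictly to the left of (or on) the directed line p → q. (Equivalently: for every other point r, the cross product (q − p) × (r − p) ≥ 0.)
Starting point (lowest x, tie lowest y): (-9, 8). Wrap until returning to start. Resulting hull: (-9, 8), (-3, -9), (8, 3), (-7, 9).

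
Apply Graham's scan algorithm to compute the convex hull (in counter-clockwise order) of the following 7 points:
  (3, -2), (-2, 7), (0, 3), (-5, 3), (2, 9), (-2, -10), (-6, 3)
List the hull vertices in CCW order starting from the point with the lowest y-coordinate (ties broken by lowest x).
Hull (CCW) = [(-2, -10), (3, -2), (2, 9), (-2, 7), (-6, 3)]

Graham scan procedure:
  1. Find the pivot p₀ = point with lowest y (tie → lowest x): (-2, -10).
  2. Sort the remaining points by polar angle around p₀.
  3. Walk through sorted points, maintaining a stack; pop the top while the last three entries make a non-left turn (cross product ≤ 0).
  4. Final stack is the convex hull in CCW order: (-2, -10), (3, -2), (2, 9), (-2, 7), (-6, 3).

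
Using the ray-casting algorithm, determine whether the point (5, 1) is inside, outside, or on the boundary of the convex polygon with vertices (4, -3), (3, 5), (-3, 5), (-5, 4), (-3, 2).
The point (5, 1) lies strictly outside the polygon

Cast a horizontal ray to the right from the query point and count how many polygon edges it crosses (each edge strictly once or zero times, handled with the usual half-open convention). 
Parity of crossings → even ⇒ outside.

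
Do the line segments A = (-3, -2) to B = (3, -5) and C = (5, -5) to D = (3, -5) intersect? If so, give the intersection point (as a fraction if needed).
Yes; intersection at (3, -5) (t = 1 on AB, s = 1 on CD)

Parametrize AB as A + t(B − A) = (-3 + 6 t, -2 + -3 t) and CD as C + s(D − C) = (5 + -2 s, -5 + 0 s). Solve the linear system for (t, s). Determinant = 6 ≠ 0, so a unique intersection of the containing lines exists. Solution: t = 1, s = 1 — both in [0, 1], so the segments cross. Intersection point: (3, -5).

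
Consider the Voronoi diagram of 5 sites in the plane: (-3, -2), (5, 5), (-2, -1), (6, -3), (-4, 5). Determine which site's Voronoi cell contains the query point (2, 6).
Nearest site = (5, 5)

The Voronoi cell of site s contains exactly those query points closer to s than to any other site. Compute squared distances from q = (2, 6) to each site:
  (5 − 2)² + (5 − 6)² = 10
  (-4 − 2)² + (5 − 6)² = 37
  (-2 − 2)² + (-1 − 6)² = 65
  (-3 − 2)² + (-2 − 6)² = 89
  (6 − 2)² + (-3 − 6)² = 97
Minimum is attained by (5, 5), so q lies in its Voronoi cell.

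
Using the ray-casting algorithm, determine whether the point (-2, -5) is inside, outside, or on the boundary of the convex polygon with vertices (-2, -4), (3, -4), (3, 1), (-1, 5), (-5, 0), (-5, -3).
The point (-2, -5) lies strictly outside the polygon

Cast a horizontal ray to the right from the query point and count how many polygon edges it crosses (each edge strictly once or zero times, handled with the usual half-open convention). 
Parity of crossings → even ⇒ outside.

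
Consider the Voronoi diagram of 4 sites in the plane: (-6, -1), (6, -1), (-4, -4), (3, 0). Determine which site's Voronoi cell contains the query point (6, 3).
Nearest site = (6, -1)

The Voronoi cell of site s contains exactly those query points closer to s than to any other site. Compute squared distances from q = (6, 3) to each site:
  (6 − 6)² + (-1 − 3)² = 16
  (3 − 6)² + (0 − 3)² = 18
  (-4 − 6)² + (-4 − 3)² = 149
  (-6 − 6)² + (-1 − 3)² = 160
Minimum is attained by (6, -1), so q lies in its Voronoi cell.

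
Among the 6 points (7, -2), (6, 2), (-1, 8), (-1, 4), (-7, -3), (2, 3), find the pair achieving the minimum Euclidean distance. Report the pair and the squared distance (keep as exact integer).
Pair = ((-1, 4), (2, 3)); squared distance = 10

Compute all C(6, 2) = 15 pairwise squared distances (x_i − x_j)² + (y_i − y_j)². The minimum is 10, attained by the pair ((-1, 4), (2, 3)).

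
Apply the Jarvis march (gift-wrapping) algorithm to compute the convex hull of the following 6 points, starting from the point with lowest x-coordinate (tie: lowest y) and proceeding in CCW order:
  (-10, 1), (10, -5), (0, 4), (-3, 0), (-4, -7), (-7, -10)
Hull (CCW) = [(-10, 1), (-7, -10), (10, -5), (0, 4)]

Jarvis march: at each step, from the current hull vertex p, select the next vertex q as the point such that every other point lies strictly to the left of (or on) the directed line p → q. (Equivalently: for every other point r, the cross product (q − p) × (r − p) ≥ 0.)
Starting point (lowest x, tie lowest y): (-10, 1). Wrap until returning to start. Resulting hull: (-10, 1), (-7, -10), (10, -5), (0, 4).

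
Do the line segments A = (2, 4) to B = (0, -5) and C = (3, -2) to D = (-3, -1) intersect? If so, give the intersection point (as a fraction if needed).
Yes; intersection at (3/4, -13/8) (t = 5/8 on AB, s = 3/8 on CD)

Parametrize AB as A + t(B − A) = (2 + -2 t, 4 + -9 t) and CD as C + s(D − C) = (3 + -6 s, -2 + 1 s). Solve the linear system for (t, s). Determinant = 56 ≠ 0, so a unique intersection of the containing lines exists. Solution: t = 5/8, s = 3/8 — both in [0, 1], so the segments cross. Intersection point: (3/4, -13/8).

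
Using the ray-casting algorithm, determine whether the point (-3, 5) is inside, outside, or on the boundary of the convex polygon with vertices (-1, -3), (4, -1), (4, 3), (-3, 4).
The point (-3, 5) lies strictly outside the polygon

Cast a horizontal ray to the right from the query point and count how many polygon edges it crosses (each edge strictly once or zero times, handled with the usual half-open convention). 
Parity of crossings → even ⇒ outside.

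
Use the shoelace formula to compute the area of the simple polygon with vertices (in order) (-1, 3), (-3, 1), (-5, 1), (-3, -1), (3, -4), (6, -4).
Area = 59/2

Shoelace formula: Area = (1/2) |Σ_i (x_i · y_{i+1} − x_{i+1} · y_i)| (indices mod n). Compute each cross term:
  (-1)(1) − (-3)(3) = 8
  (-3)(1) − (-5)(1) = 2
  (-5)(-1) − (-3)(1) = 8
  (-3)(-4) − (3)(-1) = 15
  (3)(-4) − (6)(-4) = 12
  (6)(3) − (-1)(-4) = 14
Sum = 59, so (signed) Area = 59/2 = 59/2, |Area| = 59/2.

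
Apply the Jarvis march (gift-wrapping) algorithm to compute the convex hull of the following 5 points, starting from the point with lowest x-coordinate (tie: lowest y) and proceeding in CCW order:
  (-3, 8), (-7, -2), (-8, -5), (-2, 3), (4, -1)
Hull (CCW) = [(-8, -5), (4, -1), (-3, 8), (-7, -2)]

Jarvis march: at each step, from the current hull vertex p, select the next vertex q as the point such that every other point lies strictly to the left of (or on) the directed line p → q. (Equivalently: for every other point r, the cross product (q − p) × (r − p) ≥ 0.)
Starting point (lowest x, tie lowest y): (-8, -5). Wrap until returning to start. Resulting hull: (-8, -5), (4, -1), (-3, 8), (-7, -2).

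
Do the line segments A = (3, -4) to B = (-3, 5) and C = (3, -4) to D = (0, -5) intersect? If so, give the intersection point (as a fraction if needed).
Yes; intersection at (3, -4) (t = 0 on AB, s = 0 on CD)

Parametrize AB as A + t(B − A) = (3 + -6 t, -4 + 9 t) and CD as C + s(D − C) = (3 + -3 s, -4 + -1 s). Solve the linear system for (t, s). Determinant = -33 ≠ 0, so a unique intersection of the containing lines exists. Solution: t = 0, s = 0 — both in [0, 1], so the segments cross. Intersection point: (3, -4).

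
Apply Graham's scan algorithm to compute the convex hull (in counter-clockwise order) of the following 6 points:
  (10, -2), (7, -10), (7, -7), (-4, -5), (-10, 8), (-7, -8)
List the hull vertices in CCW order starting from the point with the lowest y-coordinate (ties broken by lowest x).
Hull (CCW) = [(7, -10), (10, -2), (-10, 8), (-7, -8)]

Graham scan procedure:
  1. Find the pivot p₀ = point with lowest y (tie → lowest x): (7, -10).
  2. Sort the remaining points by polar angle around p₀.
  3. Walk through sorted points, maintaining a stack; pop the top while the last three entries make a non-left turn (cross product ≤ 0).
  4. Final stack is the convex hull in CCW order: (7, -10), (10, -2), (-10, 8), (-7, -8).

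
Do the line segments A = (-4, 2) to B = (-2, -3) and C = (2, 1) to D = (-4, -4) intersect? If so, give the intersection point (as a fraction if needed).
Yes; intersection at (-11/5, -5/2) (t = 9/10 on AB, s = 7/10 on CD)

Parametrize AB as A + t(B − A) = (-4 + 2 t, 2 + -5 t) and CD as C + s(D − C) = (2 + -6 s, 1 + -5 s). Solve the linear system for (t, s). Determinant = 40 ≠ 0, so a unique intersection of the containing lines exists. Solution: t = 9/10, s = 7/10 — both in [0, 1], so the segments cross. Intersection point: (-11/5, -5/2).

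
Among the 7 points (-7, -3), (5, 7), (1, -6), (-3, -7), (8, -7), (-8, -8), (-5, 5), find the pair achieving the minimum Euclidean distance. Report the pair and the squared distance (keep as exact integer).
Pair = ((1, -6), (-3, -7)); squared distance = 17

Compute all C(7, 2) = 21 pairwise squared distances (x_i − x_j)² + (y_i − y_j)². The minimum is 17, attained by the pair ((1, -6), (-3, -7)).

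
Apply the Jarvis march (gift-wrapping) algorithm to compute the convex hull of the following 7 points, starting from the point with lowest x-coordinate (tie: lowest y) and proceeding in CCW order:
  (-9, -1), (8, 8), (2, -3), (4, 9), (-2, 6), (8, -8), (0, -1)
Hull (CCW) = [(-9, -1), (8, -8), (8, 8), (4, 9), (-2, 6)]

Jarvis march: at each step, from the current hull vertex p, select the next vertex q as the point such that every other point lies strictly to the left of (or on) the directed line p → q. (Equivalently: for every other point r, the cross product (q − p) × (r − p) ≥ 0.)
Starting point (lowest x, tie lowest y): (-9, -1). Wrap until returning to start. Resulting hull: (-9, -1), (8, -8), (8, 8), (4, 9), (-2, 6).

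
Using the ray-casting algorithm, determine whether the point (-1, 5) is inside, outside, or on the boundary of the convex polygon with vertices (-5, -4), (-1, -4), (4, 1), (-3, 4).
The point (-1, 5) lies strictly outside the polygon

Cast a horizontal ray to the right from the query point and count how many polygon edges it crosses (each edge strictly once or zero times, handled with the usual half-open convention). 
Parity of crossings → even ⇒ outside.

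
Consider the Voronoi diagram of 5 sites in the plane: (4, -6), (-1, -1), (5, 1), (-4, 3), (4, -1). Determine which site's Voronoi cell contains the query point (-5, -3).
Nearest site = (-1, -1)

The Voronoi cell of site s contains exactly those query points closer to s than to any other site. Compute squared distances from q = (-5, -3) to each site:
  (-1 − -5)² + (-1 − -3)² = 20
  (-4 − -5)² + (3 − -3)² = 37
  (4 − -5)² + (-1 − -3)² = 85
  (4 − -5)² + (-6 − -3)² = 90
  (5 − -5)² + (1 − -3)² = 116
Minimum is attained by (-1, -1), so q lies in its Voronoi cell.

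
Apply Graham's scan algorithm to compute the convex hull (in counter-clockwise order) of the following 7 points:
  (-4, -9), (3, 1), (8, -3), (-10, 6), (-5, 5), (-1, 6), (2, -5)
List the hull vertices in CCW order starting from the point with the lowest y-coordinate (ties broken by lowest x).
Hull (CCW) = [(-4, -9), (8, -3), (-1, 6), (-10, 6)]

Graham scan procedure:
  1. Find the pivot p₀ = point with lowest y (tie → lowest x): (-4, -9).
  2. Sort the remaining points by polar angle around p₀.
  3. Walk through sorted points, maintaining a stack; pop the top while the last three entries make a non-left turn (cross product ≤ 0).
  4. Final stack is the convex hull in CCW order: (-4, -9), (8, -3), (-1, 6), (-10, 6).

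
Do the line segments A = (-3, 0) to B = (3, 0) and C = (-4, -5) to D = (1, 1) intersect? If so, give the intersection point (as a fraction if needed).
Yes; intersection at (1/6, 0) (t = 19/36 on AB, s = 5/6 on CD)

Parametrize AB as A + t(B − A) = (-3 + 6 t, 0 + 0 t) and CD as C + s(D − C) = (-4 + 5 s, -5 + 6 s). Solve the linear system for (t, s). Determinant = -36 ≠ 0, so a unique intersection of the containing lines exists. Solution: t = 19/36, s = 5/6 — both in [0, 1], so the segments cross. Intersection point: (1/6, 0).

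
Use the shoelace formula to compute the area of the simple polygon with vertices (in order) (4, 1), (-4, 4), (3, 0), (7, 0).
Area = 15/2

Shoelace formula: Area = (1/2) |Σ_i (x_i · y_{i+1} − x_{i+1} · y_i)| (indices mod n). Compute each cross term:
  (4)(4) − (-4)(1) = 20
  (-4)(0) − (3)(4) = -12
  (3)(0) − (7)(0) = 0
  (7)(1) − (4)(0) = 7
Sum = 15, so (signed) Area = 15/2 = 15/2, |Area| = 15/2.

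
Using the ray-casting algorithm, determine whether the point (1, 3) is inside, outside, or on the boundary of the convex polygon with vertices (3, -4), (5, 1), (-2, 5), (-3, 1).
The point (1, 3) lies strictly inside the polygon

Cast a horizontal ray to the right from the query point and count how many polygon edges it crosses (each edge strictly once or zero times, handled with the usual half-open convention). 
Parity of crossings → odd ⇒ inside.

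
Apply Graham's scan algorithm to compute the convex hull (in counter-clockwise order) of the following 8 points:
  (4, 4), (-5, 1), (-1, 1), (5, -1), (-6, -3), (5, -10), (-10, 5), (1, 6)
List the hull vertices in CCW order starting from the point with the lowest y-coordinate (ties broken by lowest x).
Hull (CCW) = [(5, -10), (5, -1), (4, 4), (1, 6), (-10, 5), (-6, -3)]

Graham scan procedure:
  1. Find the pivot p₀ = point with lowest y (tie → lowest x): (5, -10).
  2. Sort the remaining points by polar angle around p₀.
  3. Walk through sorted points, maintaining a stack; pop the top while the last three entries make a non-left turn (cross product ≤ 0).
  4. Final stack is the convex hull in CCW order: (5, -10), (5, -1), (4, 4), (1, 6), (-10, 5), (-6, -3).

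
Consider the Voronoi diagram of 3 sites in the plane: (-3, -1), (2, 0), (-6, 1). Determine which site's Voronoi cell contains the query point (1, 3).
Nearest site = (2, 0)

The Voronoi cell of site s contains exactly those query points closer to s than to any other site. Compute squared distances from q = (1, 3) to each site:
  (2 − 1)² + (0 − 3)² = 10
  (-3 − 1)² + (-1 − 3)² = 32
  (-6 − 1)² + (1 − 3)² = 53
Minimum is attained by (2, 0), so q lies in its Voronoi cell.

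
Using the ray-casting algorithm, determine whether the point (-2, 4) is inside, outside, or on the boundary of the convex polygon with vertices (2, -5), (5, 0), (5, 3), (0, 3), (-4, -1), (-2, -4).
The point (-2, 4) lies strictly outside the polygon

Cast a horizontal ray to the right from the query point and count how many polygon edges it crosses (each edge strictly once or zero times, handled with the usual half-open convention). 
Parity of crossings → even ⇒ outside.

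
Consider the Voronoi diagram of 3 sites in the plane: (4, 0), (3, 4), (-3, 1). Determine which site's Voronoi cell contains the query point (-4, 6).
Nearest site = (-3, 1)

The Voronoi cell of site s contains exactly those query points closer to s than to any other site. Compute squared distances from q = (-4, 6) to each site:
  (-3 − -4)² + (1 − 6)² = 26
  (3 − -4)² + (4 − 6)² = 53
  (4 − -4)² + (0 − 6)² = 100
Minimum is attained by (-3, 1), so q lies in its Voronoi cell.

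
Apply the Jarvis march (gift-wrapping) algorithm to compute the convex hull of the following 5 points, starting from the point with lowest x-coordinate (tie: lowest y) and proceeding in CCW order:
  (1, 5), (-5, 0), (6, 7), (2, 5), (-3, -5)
Hull (CCW) = [(-5, 0), (-3, -5), (6, 7), (1, 5)]

Jarvis march: at each step, from the current hull vertex p, select the next vertex q as the point such that every other point lies strictly to the left of (or on) the directed line p → q. (Equivalently: for every other point r, the cross product (q − p) × (r − p) ≥ 0.)
Starting point (lowest x, tie lowest y): (-5, 0). Wrap until returning to start. Resulting hull: (-5, 0), (-3, -5), (6, 7), (1, 5).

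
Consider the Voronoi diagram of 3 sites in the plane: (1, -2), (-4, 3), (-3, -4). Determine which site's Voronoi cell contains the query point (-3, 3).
Nearest site = (-4, 3)

The Voronoi cell of site s contains exactly those query points closer to s than to any other site. Compute squared distances from q = (-3, 3) to each site:
  (-4 − -3)² + (3 − 3)² = 1
  (1 − -3)² + (-2 − 3)² = 41
  (-3 − -3)² + (-4 − 3)² = 49
Minimum is attained by (-4, 3), so q lies in its Voronoi cell.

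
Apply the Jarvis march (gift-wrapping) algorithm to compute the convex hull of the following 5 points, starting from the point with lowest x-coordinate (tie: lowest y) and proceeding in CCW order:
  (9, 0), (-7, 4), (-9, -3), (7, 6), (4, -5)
Hull (CCW) = [(-9, -3), (4, -5), (9, 0), (7, 6), (-7, 4)]

Jarvis march: at each step, from the current hull vertex p, select the next vertex q as the point such that every other point lies strictly to the left of (or on) the directed line p → q. (Equivalently: for every other point r, the cross product (q − p) × (r − p) ≥ 0.)
Starting point (lowest x, tie lowest y): (-9, -3). Wrap until returning to start. Resulting hull: (-9, -3), (4, -5), (9, 0), (7, 6), (-7, 4).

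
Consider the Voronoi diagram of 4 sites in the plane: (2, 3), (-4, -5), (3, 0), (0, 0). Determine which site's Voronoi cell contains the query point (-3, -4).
Nearest site = (-4, -5)

The Voronoi cell of site s contains exactly those query points closer to s than to any other site. Compute squared distances from q = (-3, -4) to each site:
  (-4 − -3)² + (-5 − -4)² = 2
  (0 − -3)² + (0 − -4)² = 25
  (3 − -3)² + (0 − -4)² = 52
  (2 − -3)² + (3 − -4)² = 74
Minimum is attained by (-4, -5), so q lies in its Voronoi cell.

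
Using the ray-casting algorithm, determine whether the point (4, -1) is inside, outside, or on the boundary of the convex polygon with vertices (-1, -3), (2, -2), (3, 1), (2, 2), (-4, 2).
The point (4, -1) lies strictly outside the polygon

Cast a horizontal ray to the right from the query point and count how many polygon edges it crosses (each edge strictly once or zero times, handled with the usual half-open convention). 
Parity of crossings → even ⇒ outside.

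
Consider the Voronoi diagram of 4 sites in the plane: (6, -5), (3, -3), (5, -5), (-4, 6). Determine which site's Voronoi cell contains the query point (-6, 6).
Nearest site = (-4, 6)

The Voronoi cell of site s contains exactly those query points closer to s than to any other site. Compute squared distances from q = (-6, 6) to each site:
  (-4 − -6)² + (6 − 6)² = 4
  (3 − -6)² + (-3 − 6)² = 162
  (5 − -6)² + (-5 − 6)² = 242
  (6 − -6)² + (-5 − 6)² = 265
Minimum is attained by (-4, 6), so q lies in its Voronoi cell.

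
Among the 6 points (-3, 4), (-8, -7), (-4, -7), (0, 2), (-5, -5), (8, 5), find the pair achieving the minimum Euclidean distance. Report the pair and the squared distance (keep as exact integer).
Pair = ((-4, -7), (-5, -5)); squared distance = 5

Compute all C(6, 2) = 15 pairwise squared distances (x_i − x_j)² + (y_i − y_j)². The minimum is 5, attained by the pair ((-4, -7), (-5, -5)).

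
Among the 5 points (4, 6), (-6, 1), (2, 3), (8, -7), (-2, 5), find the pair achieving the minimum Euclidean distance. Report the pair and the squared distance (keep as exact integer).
Pair = ((4, 6), (2, 3)); squared distance = 13

Compute all C(5, 2) = 10 pairwise squared distances (x_i − x_j)² + (y_i − y_j)². The minimum is 13, attained by the pair ((4, 6), (2, 3)).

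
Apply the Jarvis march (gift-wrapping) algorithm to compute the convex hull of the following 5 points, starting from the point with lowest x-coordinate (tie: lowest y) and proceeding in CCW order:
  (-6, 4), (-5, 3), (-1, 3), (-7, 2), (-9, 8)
Hull (CCW) = [(-9, 8), (-7, 2), (-1, 3)]

Jarvis march: at each step, from the current hull vertex p, select the next vertex q as the point such that every other point lies strictly to the left of (or on) the directed line p → q. (Equivalently: for every other point r, the cross product (q − p) × (r − p) ≥ 0.)
Starting point (lowest x, tie lowest y): (-9, 8). Wrap until returning to start. Resulting hull: (-9, 8), (-7, 2), (-1, 3).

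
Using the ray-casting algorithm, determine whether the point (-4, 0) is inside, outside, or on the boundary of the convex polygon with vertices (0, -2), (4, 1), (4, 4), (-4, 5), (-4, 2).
The point (-4, 0) lies strictly outside the polygon

Cast a horizontal ray to the right from the query point and count how many polygon edges it crosses (each edge strictly once or zero times, handled with the usual half-open convention). 
Parity of crossings → even ⇒ outside.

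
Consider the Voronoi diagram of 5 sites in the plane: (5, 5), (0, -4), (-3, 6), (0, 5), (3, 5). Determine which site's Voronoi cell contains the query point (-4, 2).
Nearest site = (-3, 6)

The Voronoi cell of site s contains exactly those query points closer to s than to any other site. Compute squared distances from q = (-4, 2) to each site:
  (-3 − -4)² + (6 − 2)² = 17
  (0 − -4)² + (5 − 2)² = 25
  (0 − -4)² + (-4 − 2)² = 52
  (3 − -4)² + (5 − 2)² = 58
  (5 − -4)² + (5 − 2)² = 90
Minimum is attained by (-3, 6), so q lies in its Voronoi cell.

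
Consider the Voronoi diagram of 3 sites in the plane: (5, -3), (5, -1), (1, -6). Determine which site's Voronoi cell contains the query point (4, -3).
Nearest site = (5, -3)

The Voronoi cell of site s contains exactly those query points closer to s than to any other site. Compute squared distances from q = (4, -3) to each site:
  (5 − 4)² + (-3 − -3)² = 1
  (5 − 4)² + (-1 − -3)² = 5
  (1 − 4)² + (-6 − -3)² = 18
Minimum is attained by (5, -3), so q lies in its Voronoi cell.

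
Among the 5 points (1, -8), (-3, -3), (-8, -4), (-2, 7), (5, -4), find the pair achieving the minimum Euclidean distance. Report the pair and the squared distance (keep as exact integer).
Pair = ((-3, -3), (-8, -4)); squared distance = 26

Compute all C(5, 2) = 10 pairwise squared distances (x_i − x_j)² + (y_i − y_j)². The minimum is 26, attained by the pair ((-3, -3), (-8, -4)).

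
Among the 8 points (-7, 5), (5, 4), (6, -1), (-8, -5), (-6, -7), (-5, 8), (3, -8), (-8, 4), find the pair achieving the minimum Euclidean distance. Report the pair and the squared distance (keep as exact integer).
Pair = ((-7, 5), (-8, 4)); squared distance = 2

Compute all C(8, 2) = 28 pairwise squared distances (x_i − x_j)² + (y_i − y_j)². The minimum is 2, attained by the pair ((-7, 5), (-8, 4)).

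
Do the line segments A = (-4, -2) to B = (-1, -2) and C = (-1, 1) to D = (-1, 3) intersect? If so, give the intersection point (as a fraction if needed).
No (intersection of containing lines falls outside at least one segment)

Parametrize and solve: t = 1, s = -3/2. At least one of these is outside [0, 1], so the segments do not intersect.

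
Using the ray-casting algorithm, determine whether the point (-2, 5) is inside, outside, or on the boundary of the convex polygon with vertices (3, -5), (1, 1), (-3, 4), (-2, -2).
The point (-2, 5) lies strictly outside the polygon

Cast a horizontal ray to the right from the query point and count how many polygon edges it crosses (each edge strictly once or zero times, handled with the usual half-open convention). 
Parity of crossings → even ⇒ outside.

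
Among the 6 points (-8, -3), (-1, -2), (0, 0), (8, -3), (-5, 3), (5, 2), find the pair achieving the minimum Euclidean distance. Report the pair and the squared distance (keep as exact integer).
Pair = ((-1, -2), (0, 0)); squared distance = 5

Compute all C(6, 2) = 15 pairwise squared distances (x_i − x_j)² + (y_i − y_j)². The minimum is 5, attained by the pair ((-1, -2), (0, 0)).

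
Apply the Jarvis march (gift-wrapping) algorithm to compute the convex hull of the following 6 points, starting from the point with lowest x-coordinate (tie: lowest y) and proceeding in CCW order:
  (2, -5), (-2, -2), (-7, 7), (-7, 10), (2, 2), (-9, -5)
Hull (CCW) = [(-9, -5), (2, -5), (2, 2), (-7, 10)]

Jarvis march: at each step, from the current hull vertex p, select the next vertex q as the point such that every other point lies strictly to the left of (or on) the directed line p → q. (Equivalently: for every other point r, the cross product (q − p) × (r − p) ≥ 0.)
Starting point (lowest x, tie lowest y): (-9, -5). Wrap until returning to start. Resulting hull: (-9, -5), (2, -5), (2, 2), (-7, 10).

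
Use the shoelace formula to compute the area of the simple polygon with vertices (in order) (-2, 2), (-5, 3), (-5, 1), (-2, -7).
Area = 33/2

Shoelace formula: Area = (1/2) |Σ_i (x_i · y_{i+1} − x_{i+1} · y_i)| (indices mod n). Compute each cross term:
  (-2)(3) − (-5)(2) = 4
  (-5)(1) − (-5)(3) = 10
  (-5)(-7) − (-2)(1) = 37
  (-2)(2) − (-2)(-7) = -18
Sum = 33, so (signed) Area = 33/2 = 33/2, |Area| = 33/2.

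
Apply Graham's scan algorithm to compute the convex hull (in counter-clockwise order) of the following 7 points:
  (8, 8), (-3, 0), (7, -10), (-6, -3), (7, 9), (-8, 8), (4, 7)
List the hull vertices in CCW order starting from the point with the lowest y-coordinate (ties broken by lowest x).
Hull (CCW) = [(7, -10), (8, 8), (7, 9), (-8, 8), (-6, -3)]

Graham scan procedure:
  1. Find the pivot p₀ = point with lowest y (tie → lowest x): (7, -10).
  2. Sort the remaining points by polar angle around p₀.
  3. Walk through sorted points, maintaining a stack; pop the top while the last three entries make a non-left turn (cross product ≤ 0).
  4. Final stack is the convex hull in CCW order: (7, -10), (8, 8), (7, 9), (-8, 8), (-6, -3).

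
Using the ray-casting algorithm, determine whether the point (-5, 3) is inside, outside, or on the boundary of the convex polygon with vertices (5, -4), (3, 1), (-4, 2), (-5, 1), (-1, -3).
The point (-5, 3) lies strictly outside the polygon

Cast a horizontal ray to the right from the query point and count how many polygon edges it crosses (each edge strictly once or zero times, handled with the usual half-open convention). 
Parity of crossings → even ⇒ outside.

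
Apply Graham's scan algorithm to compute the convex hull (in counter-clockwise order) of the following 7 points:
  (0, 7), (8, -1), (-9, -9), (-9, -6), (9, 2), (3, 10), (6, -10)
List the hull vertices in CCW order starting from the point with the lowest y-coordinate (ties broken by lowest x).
Hull (CCW) = [(6, -10), (9, 2), (3, 10), (0, 7), (-9, -6), (-9, -9)]

Graham scan procedure:
  1. Find the pivot p₀ = point with lowest y (tie → lowest x): (6, -10).
  2. Sort the remaining points by polar angle around p₀.
  3. Walk through sorted points, maintaining a stack; pop the top while the last three entries make a non-left turn (cross product ≤ 0).
  4. Final stack is the convex hull in CCW order: (6, -10), (9, 2), (3, 10), (0, 7), (-9, -6), (-9, -9).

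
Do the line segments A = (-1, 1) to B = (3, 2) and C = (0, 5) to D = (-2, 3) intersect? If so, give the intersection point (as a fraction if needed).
No (intersection of containing lines falls outside at least one segment)

Parametrize and solve: t = -1, s = 5/2. At least one of these is outside [0, 1], so the segments do not intersect.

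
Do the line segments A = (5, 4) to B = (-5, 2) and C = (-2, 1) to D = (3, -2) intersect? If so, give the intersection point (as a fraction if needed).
No (intersection of containing lines falls outside at least one segment)

Parametrize and solve: t = 9/10, s = -2/5. At least one of these is outside [0, 1], so the segments do not intersect.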